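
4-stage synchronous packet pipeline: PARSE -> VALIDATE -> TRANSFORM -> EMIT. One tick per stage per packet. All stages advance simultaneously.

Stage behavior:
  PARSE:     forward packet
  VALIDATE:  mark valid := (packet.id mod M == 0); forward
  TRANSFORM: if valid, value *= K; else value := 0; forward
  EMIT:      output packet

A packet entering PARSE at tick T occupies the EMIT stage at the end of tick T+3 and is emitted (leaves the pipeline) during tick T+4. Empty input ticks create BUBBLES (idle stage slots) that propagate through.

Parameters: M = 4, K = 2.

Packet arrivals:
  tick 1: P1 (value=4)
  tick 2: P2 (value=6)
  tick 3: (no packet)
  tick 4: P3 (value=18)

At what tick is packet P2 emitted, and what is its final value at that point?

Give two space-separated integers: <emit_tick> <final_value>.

Tick 1: [PARSE:P1(v=4,ok=F), VALIDATE:-, TRANSFORM:-, EMIT:-] out:-; in:P1
Tick 2: [PARSE:P2(v=6,ok=F), VALIDATE:P1(v=4,ok=F), TRANSFORM:-, EMIT:-] out:-; in:P2
Tick 3: [PARSE:-, VALIDATE:P2(v=6,ok=F), TRANSFORM:P1(v=0,ok=F), EMIT:-] out:-; in:-
Tick 4: [PARSE:P3(v=18,ok=F), VALIDATE:-, TRANSFORM:P2(v=0,ok=F), EMIT:P1(v=0,ok=F)] out:-; in:P3
Tick 5: [PARSE:-, VALIDATE:P3(v=18,ok=F), TRANSFORM:-, EMIT:P2(v=0,ok=F)] out:P1(v=0); in:-
Tick 6: [PARSE:-, VALIDATE:-, TRANSFORM:P3(v=0,ok=F), EMIT:-] out:P2(v=0); in:-
Tick 7: [PARSE:-, VALIDATE:-, TRANSFORM:-, EMIT:P3(v=0,ok=F)] out:-; in:-
Tick 8: [PARSE:-, VALIDATE:-, TRANSFORM:-, EMIT:-] out:P3(v=0); in:-
P2: arrives tick 2, valid=False (id=2, id%4=2), emit tick 6, final value 0

Answer: 6 0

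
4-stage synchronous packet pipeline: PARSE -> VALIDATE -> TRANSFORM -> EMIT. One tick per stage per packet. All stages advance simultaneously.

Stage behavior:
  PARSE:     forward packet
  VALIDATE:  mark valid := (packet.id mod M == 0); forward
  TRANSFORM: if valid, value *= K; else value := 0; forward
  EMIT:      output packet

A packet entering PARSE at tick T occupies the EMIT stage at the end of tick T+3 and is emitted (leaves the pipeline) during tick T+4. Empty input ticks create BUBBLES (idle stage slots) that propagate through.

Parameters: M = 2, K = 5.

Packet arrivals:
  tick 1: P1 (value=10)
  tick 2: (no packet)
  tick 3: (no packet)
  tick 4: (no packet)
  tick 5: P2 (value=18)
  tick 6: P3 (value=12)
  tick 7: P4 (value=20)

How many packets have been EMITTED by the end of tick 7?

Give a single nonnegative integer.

Answer: 1

Derivation:
Tick 1: [PARSE:P1(v=10,ok=F), VALIDATE:-, TRANSFORM:-, EMIT:-] out:-; in:P1
Tick 2: [PARSE:-, VALIDATE:P1(v=10,ok=F), TRANSFORM:-, EMIT:-] out:-; in:-
Tick 3: [PARSE:-, VALIDATE:-, TRANSFORM:P1(v=0,ok=F), EMIT:-] out:-; in:-
Tick 4: [PARSE:-, VALIDATE:-, TRANSFORM:-, EMIT:P1(v=0,ok=F)] out:-; in:-
Tick 5: [PARSE:P2(v=18,ok=F), VALIDATE:-, TRANSFORM:-, EMIT:-] out:P1(v=0); in:P2
Tick 6: [PARSE:P3(v=12,ok=F), VALIDATE:P2(v=18,ok=T), TRANSFORM:-, EMIT:-] out:-; in:P3
Tick 7: [PARSE:P4(v=20,ok=F), VALIDATE:P3(v=12,ok=F), TRANSFORM:P2(v=90,ok=T), EMIT:-] out:-; in:P4
Emitted by tick 7: ['P1']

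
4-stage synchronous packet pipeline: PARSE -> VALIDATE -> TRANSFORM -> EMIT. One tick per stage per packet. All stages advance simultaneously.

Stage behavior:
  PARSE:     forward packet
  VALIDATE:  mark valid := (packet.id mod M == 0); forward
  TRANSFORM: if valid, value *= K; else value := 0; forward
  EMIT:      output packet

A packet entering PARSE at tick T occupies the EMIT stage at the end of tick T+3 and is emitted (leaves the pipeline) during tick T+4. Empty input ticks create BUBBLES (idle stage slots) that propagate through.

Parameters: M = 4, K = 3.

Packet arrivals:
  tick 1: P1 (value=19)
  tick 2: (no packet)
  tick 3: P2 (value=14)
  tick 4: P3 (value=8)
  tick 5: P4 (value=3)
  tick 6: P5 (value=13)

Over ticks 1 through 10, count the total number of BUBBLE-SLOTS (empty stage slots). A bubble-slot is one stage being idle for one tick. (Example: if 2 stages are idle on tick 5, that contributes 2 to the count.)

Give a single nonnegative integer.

Answer: 20

Derivation:
Tick 1: [PARSE:P1(v=19,ok=F), VALIDATE:-, TRANSFORM:-, EMIT:-] out:-; bubbles=3
Tick 2: [PARSE:-, VALIDATE:P1(v=19,ok=F), TRANSFORM:-, EMIT:-] out:-; bubbles=3
Tick 3: [PARSE:P2(v=14,ok=F), VALIDATE:-, TRANSFORM:P1(v=0,ok=F), EMIT:-] out:-; bubbles=2
Tick 4: [PARSE:P3(v=8,ok=F), VALIDATE:P2(v=14,ok=F), TRANSFORM:-, EMIT:P1(v=0,ok=F)] out:-; bubbles=1
Tick 5: [PARSE:P4(v=3,ok=F), VALIDATE:P3(v=8,ok=F), TRANSFORM:P2(v=0,ok=F), EMIT:-] out:P1(v=0); bubbles=1
Tick 6: [PARSE:P5(v=13,ok=F), VALIDATE:P4(v=3,ok=T), TRANSFORM:P3(v=0,ok=F), EMIT:P2(v=0,ok=F)] out:-; bubbles=0
Tick 7: [PARSE:-, VALIDATE:P5(v=13,ok=F), TRANSFORM:P4(v=9,ok=T), EMIT:P3(v=0,ok=F)] out:P2(v=0); bubbles=1
Tick 8: [PARSE:-, VALIDATE:-, TRANSFORM:P5(v=0,ok=F), EMIT:P4(v=9,ok=T)] out:P3(v=0); bubbles=2
Tick 9: [PARSE:-, VALIDATE:-, TRANSFORM:-, EMIT:P5(v=0,ok=F)] out:P4(v=9); bubbles=3
Tick 10: [PARSE:-, VALIDATE:-, TRANSFORM:-, EMIT:-] out:P5(v=0); bubbles=4
Total bubble-slots: 20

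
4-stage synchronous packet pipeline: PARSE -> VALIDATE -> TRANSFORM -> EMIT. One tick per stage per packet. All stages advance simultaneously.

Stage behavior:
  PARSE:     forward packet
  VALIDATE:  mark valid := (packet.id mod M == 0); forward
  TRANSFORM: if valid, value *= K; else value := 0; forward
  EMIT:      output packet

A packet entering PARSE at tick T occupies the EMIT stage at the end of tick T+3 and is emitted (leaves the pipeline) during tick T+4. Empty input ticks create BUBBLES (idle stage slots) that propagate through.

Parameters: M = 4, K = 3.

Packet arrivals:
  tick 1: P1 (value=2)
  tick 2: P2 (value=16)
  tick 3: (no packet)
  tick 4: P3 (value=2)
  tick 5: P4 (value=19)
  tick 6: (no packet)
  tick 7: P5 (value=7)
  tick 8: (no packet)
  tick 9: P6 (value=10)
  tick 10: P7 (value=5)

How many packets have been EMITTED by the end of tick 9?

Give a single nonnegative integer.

Answer: 4

Derivation:
Tick 1: [PARSE:P1(v=2,ok=F), VALIDATE:-, TRANSFORM:-, EMIT:-] out:-; in:P1
Tick 2: [PARSE:P2(v=16,ok=F), VALIDATE:P1(v=2,ok=F), TRANSFORM:-, EMIT:-] out:-; in:P2
Tick 3: [PARSE:-, VALIDATE:P2(v=16,ok=F), TRANSFORM:P1(v=0,ok=F), EMIT:-] out:-; in:-
Tick 4: [PARSE:P3(v=2,ok=F), VALIDATE:-, TRANSFORM:P2(v=0,ok=F), EMIT:P1(v=0,ok=F)] out:-; in:P3
Tick 5: [PARSE:P4(v=19,ok=F), VALIDATE:P3(v=2,ok=F), TRANSFORM:-, EMIT:P2(v=0,ok=F)] out:P1(v=0); in:P4
Tick 6: [PARSE:-, VALIDATE:P4(v=19,ok=T), TRANSFORM:P3(v=0,ok=F), EMIT:-] out:P2(v=0); in:-
Tick 7: [PARSE:P5(v=7,ok=F), VALIDATE:-, TRANSFORM:P4(v=57,ok=T), EMIT:P3(v=0,ok=F)] out:-; in:P5
Tick 8: [PARSE:-, VALIDATE:P5(v=7,ok=F), TRANSFORM:-, EMIT:P4(v=57,ok=T)] out:P3(v=0); in:-
Tick 9: [PARSE:P6(v=10,ok=F), VALIDATE:-, TRANSFORM:P5(v=0,ok=F), EMIT:-] out:P4(v=57); in:P6
Emitted by tick 9: ['P1', 'P2', 'P3', 'P4']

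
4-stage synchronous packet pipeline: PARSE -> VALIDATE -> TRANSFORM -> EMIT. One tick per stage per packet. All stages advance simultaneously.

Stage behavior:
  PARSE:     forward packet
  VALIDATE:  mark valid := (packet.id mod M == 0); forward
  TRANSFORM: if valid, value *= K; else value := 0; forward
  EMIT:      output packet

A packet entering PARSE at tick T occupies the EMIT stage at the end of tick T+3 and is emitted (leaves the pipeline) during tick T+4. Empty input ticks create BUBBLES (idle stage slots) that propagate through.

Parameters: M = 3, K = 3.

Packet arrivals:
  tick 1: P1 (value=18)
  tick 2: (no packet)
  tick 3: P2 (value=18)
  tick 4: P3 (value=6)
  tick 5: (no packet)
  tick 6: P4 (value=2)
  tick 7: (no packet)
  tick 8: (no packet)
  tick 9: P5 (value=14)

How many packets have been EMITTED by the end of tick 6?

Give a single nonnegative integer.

Tick 1: [PARSE:P1(v=18,ok=F), VALIDATE:-, TRANSFORM:-, EMIT:-] out:-; in:P1
Tick 2: [PARSE:-, VALIDATE:P1(v=18,ok=F), TRANSFORM:-, EMIT:-] out:-; in:-
Tick 3: [PARSE:P2(v=18,ok=F), VALIDATE:-, TRANSFORM:P1(v=0,ok=F), EMIT:-] out:-; in:P2
Tick 4: [PARSE:P3(v=6,ok=F), VALIDATE:P2(v=18,ok=F), TRANSFORM:-, EMIT:P1(v=0,ok=F)] out:-; in:P3
Tick 5: [PARSE:-, VALIDATE:P3(v=6,ok=T), TRANSFORM:P2(v=0,ok=F), EMIT:-] out:P1(v=0); in:-
Tick 6: [PARSE:P4(v=2,ok=F), VALIDATE:-, TRANSFORM:P3(v=18,ok=T), EMIT:P2(v=0,ok=F)] out:-; in:P4
Emitted by tick 6: ['P1']

Answer: 1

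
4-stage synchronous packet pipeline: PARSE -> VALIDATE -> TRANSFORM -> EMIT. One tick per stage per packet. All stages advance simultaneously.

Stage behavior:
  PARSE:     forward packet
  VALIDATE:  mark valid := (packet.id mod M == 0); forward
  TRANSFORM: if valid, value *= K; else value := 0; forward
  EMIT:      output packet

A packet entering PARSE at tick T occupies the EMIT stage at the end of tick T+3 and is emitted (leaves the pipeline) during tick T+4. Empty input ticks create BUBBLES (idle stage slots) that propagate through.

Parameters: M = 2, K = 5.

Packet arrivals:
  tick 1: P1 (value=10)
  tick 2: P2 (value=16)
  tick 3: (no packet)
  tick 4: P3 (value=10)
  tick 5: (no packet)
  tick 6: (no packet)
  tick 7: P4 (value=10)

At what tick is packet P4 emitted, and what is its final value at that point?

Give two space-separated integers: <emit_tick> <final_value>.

Answer: 11 50

Derivation:
Tick 1: [PARSE:P1(v=10,ok=F), VALIDATE:-, TRANSFORM:-, EMIT:-] out:-; in:P1
Tick 2: [PARSE:P2(v=16,ok=F), VALIDATE:P1(v=10,ok=F), TRANSFORM:-, EMIT:-] out:-; in:P2
Tick 3: [PARSE:-, VALIDATE:P2(v=16,ok=T), TRANSFORM:P1(v=0,ok=F), EMIT:-] out:-; in:-
Tick 4: [PARSE:P3(v=10,ok=F), VALIDATE:-, TRANSFORM:P2(v=80,ok=T), EMIT:P1(v=0,ok=F)] out:-; in:P3
Tick 5: [PARSE:-, VALIDATE:P3(v=10,ok=F), TRANSFORM:-, EMIT:P2(v=80,ok=T)] out:P1(v=0); in:-
Tick 6: [PARSE:-, VALIDATE:-, TRANSFORM:P3(v=0,ok=F), EMIT:-] out:P2(v=80); in:-
Tick 7: [PARSE:P4(v=10,ok=F), VALIDATE:-, TRANSFORM:-, EMIT:P3(v=0,ok=F)] out:-; in:P4
Tick 8: [PARSE:-, VALIDATE:P4(v=10,ok=T), TRANSFORM:-, EMIT:-] out:P3(v=0); in:-
Tick 9: [PARSE:-, VALIDATE:-, TRANSFORM:P4(v=50,ok=T), EMIT:-] out:-; in:-
Tick 10: [PARSE:-, VALIDATE:-, TRANSFORM:-, EMIT:P4(v=50,ok=T)] out:-; in:-
Tick 11: [PARSE:-, VALIDATE:-, TRANSFORM:-, EMIT:-] out:P4(v=50); in:-
P4: arrives tick 7, valid=True (id=4, id%2=0), emit tick 11, final value 50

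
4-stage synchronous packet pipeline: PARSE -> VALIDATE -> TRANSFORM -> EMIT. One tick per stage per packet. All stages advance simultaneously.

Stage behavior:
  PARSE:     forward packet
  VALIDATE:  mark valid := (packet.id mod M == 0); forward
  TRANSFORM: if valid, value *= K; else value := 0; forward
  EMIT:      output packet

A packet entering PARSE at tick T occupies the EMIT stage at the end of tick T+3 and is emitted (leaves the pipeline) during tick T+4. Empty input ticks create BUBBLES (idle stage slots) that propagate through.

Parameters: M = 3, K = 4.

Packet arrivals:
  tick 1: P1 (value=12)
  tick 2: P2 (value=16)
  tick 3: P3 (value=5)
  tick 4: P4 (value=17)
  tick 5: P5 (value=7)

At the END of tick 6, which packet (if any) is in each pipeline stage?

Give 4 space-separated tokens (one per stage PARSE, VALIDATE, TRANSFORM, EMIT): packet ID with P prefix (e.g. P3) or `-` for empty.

Tick 1: [PARSE:P1(v=12,ok=F), VALIDATE:-, TRANSFORM:-, EMIT:-] out:-; in:P1
Tick 2: [PARSE:P2(v=16,ok=F), VALIDATE:P1(v=12,ok=F), TRANSFORM:-, EMIT:-] out:-; in:P2
Tick 3: [PARSE:P3(v=5,ok=F), VALIDATE:P2(v=16,ok=F), TRANSFORM:P1(v=0,ok=F), EMIT:-] out:-; in:P3
Tick 4: [PARSE:P4(v=17,ok=F), VALIDATE:P3(v=5,ok=T), TRANSFORM:P2(v=0,ok=F), EMIT:P1(v=0,ok=F)] out:-; in:P4
Tick 5: [PARSE:P5(v=7,ok=F), VALIDATE:P4(v=17,ok=F), TRANSFORM:P3(v=20,ok=T), EMIT:P2(v=0,ok=F)] out:P1(v=0); in:P5
Tick 6: [PARSE:-, VALIDATE:P5(v=7,ok=F), TRANSFORM:P4(v=0,ok=F), EMIT:P3(v=20,ok=T)] out:P2(v=0); in:-
At end of tick 6: ['-', 'P5', 'P4', 'P3']

Answer: - P5 P4 P3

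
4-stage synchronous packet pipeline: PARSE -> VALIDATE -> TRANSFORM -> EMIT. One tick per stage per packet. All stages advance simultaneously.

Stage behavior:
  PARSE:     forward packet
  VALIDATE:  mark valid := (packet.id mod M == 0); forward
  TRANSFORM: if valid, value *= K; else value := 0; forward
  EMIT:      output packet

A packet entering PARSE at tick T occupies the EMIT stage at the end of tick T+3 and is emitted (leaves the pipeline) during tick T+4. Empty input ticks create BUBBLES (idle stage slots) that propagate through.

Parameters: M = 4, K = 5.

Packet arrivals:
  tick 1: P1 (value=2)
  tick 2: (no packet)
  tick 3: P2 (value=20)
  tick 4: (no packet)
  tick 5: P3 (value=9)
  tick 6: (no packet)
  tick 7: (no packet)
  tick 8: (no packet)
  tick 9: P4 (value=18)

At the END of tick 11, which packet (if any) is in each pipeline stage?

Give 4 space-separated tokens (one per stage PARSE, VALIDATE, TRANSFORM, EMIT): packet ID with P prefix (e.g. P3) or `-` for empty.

Answer: - - P4 -

Derivation:
Tick 1: [PARSE:P1(v=2,ok=F), VALIDATE:-, TRANSFORM:-, EMIT:-] out:-; in:P1
Tick 2: [PARSE:-, VALIDATE:P1(v=2,ok=F), TRANSFORM:-, EMIT:-] out:-; in:-
Tick 3: [PARSE:P2(v=20,ok=F), VALIDATE:-, TRANSFORM:P1(v=0,ok=F), EMIT:-] out:-; in:P2
Tick 4: [PARSE:-, VALIDATE:P2(v=20,ok=F), TRANSFORM:-, EMIT:P1(v=0,ok=F)] out:-; in:-
Tick 5: [PARSE:P3(v=9,ok=F), VALIDATE:-, TRANSFORM:P2(v=0,ok=F), EMIT:-] out:P1(v=0); in:P3
Tick 6: [PARSE:-, VALIDATE:P3(v=9,ok=F), TRANSFORM:-, EMIT:P2(v=0,ok=F)] out:-; in:-
Tick 7: [PARSE:-, VALIDATE:-, TRANSFORM:P3(v=0,ok=F), EMIT:-] out:P2(v=0); in:-
Tick 8: [PARSE:-, VALIDATE:-, TRANSFORM:-, EMIT:P3(v=0,ok=F)] out:-; in:-
Tick 9: [PARSE:P4(v=18,ok=F), VALIDATE:-, TRANSFORM:-, EMIT:-] out:P3(v=0); in:P4
Tick 10: [PARSE:-, VALIDATE:P4(v=18,ok=T), TRANSFORM:-, EMIT:-] out:-; in:-
Tick 11: [PARSE:-, VALIDATE:-, TRANSFORM:P4(v=90,ok=T), EMIT:-] out:-; in:-
At end of tick 11: ['-', '-', 'P4', '-']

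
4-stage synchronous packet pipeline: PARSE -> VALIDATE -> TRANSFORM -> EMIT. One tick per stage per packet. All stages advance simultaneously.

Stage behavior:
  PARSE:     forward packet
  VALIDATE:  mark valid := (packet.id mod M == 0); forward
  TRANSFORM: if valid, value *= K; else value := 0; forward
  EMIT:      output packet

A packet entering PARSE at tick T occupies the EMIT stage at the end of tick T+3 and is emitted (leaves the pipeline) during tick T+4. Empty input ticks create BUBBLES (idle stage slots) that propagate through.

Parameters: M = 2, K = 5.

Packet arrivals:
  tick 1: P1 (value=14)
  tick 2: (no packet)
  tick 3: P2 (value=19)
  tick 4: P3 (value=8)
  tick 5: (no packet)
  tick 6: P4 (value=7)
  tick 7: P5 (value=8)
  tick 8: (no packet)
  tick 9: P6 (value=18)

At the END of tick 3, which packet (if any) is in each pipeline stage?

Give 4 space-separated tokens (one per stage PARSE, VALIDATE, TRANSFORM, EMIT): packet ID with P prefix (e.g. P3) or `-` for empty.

Answer: P2 - P1 -

Derivation:
Tick 1: [PARSE:P1(v=14,ok=F), VALIDATE:-, TRANSFORM:-, EMIT:-] out:-; in:P1
Tick 2: [PARSE:-, VALIDATE:P1(v=14,ok=F), TRANSFORM:-, EMIT:-] out:-; in:-
Tick 3: [PARSE:P2(v=19,ok=F), VALIDATE:-, TRANSFORM:P1(v=0,ok=F), EMIT:-] out:-; in:P2
At end of tick 3: ['P2', '-', 'P1', '-']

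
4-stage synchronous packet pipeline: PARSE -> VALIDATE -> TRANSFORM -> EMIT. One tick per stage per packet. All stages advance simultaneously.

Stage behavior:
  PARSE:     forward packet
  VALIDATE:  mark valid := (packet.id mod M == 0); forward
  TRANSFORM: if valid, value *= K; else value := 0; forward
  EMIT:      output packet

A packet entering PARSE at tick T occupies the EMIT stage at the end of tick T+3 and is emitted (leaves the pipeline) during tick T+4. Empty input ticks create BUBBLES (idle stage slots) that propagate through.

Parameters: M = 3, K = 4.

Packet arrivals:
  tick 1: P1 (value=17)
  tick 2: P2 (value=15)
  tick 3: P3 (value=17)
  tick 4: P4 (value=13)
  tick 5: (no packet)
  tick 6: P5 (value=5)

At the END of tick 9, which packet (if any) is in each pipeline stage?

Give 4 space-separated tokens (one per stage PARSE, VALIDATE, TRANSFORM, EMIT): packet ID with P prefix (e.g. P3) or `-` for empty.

Tick 1: [PARSE:P1(v=17,ok=F), VALIDATE:-, TRANSFORM:-, EMIT:-] out:-; in:P1
Tick 2: [PARSE:P2(v=15,ok=F), VALIDATE:P1(v=17,ok=F), TRANSFORM:-, EMIT:-] out:-; in:P2
Tick 3: [PARSE:P3(v=17,ok=F), VALIDATE:P2(v=15,ok=F), TRANSFORM:P1(v=0,ok=F), EMIT:-] out:-; in:P3
Tick 4: [PARSE:P4(v=13,ok=F), VALIDATE:P3(v=17,ok=T), TRANSFORM:P2(v=0,ok=F), EMIT:P1(v=0,ok=F)] out:-; in:P4
Tick 5: [PARSE:-, VALIDATE:P4(v=13,ok=F), TRANSFORM:P3(v=68,ok=T), EMIT:P2(v=0,ok=F)] out:P1(v=0); in:-
Tick 6: [PARSE:P5(v=5,ok=F), VALIDATE:-, TRANSFORM:P4(v=0,ok=F), EMIT:P3(v=68,ok=T)] out:P2(v=0); in:P5
Tick 7: [PARSE:-, VALIDATE:P5(v=5,ok=F), TRANSFORM:-, EMIT:P4(v=0,ok=F)] out:P3(v=68); in:-
Tick 8: [PARSE:-, VALIDATE:-, TRANSFORM:P5(v=0,ok=F), EMIT:-] out:P4(v=0); in:-
Tick 9: [PARSE:-, VALIDATE:-, TRANSFORM:-, EMIT:P5(v=0,ok=F)] out:-; in:-
At end of tick 9: ['-', '-', '-', 'P5']

Answer: - - - P5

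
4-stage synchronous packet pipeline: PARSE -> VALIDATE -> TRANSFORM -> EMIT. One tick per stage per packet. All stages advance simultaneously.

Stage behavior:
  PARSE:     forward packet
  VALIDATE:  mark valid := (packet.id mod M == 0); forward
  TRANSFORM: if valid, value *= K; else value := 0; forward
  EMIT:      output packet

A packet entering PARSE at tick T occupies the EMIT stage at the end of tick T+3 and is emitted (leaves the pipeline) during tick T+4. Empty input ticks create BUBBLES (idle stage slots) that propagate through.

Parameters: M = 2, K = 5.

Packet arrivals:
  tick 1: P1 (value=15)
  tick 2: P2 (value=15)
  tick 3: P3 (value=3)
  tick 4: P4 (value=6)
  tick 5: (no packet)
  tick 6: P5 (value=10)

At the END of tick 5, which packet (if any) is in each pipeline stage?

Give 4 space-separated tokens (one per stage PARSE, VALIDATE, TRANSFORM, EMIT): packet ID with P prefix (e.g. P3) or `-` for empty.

Answer: - P4 P3 P2

Derivation:
Tick 1: [PARSE:P1(v=15,ok=F), VALIDATE:-, TRANSFORM:-, EMIT:-] out:-; in:P1
Tick 2: [PARSE:P2(v=15,ok=F), VALIDATE:P1(v=15,ok=F), TRANSFORM:-, EMIT:-] out:-; in:P2
Tick 3: [PARSE:P3(v=3,ok=F), VALIDATE:P2(v=15,ok=T), TRANSFORM:P1(v=0,ok=F), EMIT:-] out:-; in:P3
Tick 4: [PARSE:P4(v=6,ok=F), VALIDATE:P3(v=3,ok=F), TRANSFORM:P2(v=75,ok=T), EMIT:P1(v=0,ok=F)] out:-; in:P4
Tick 5: [PARSE:-, VALIDATE:P4(v=6,ok=T), TRANSFORM:P3(v=0,ok=F), EMIT:P2(v=75,ok=T)] out:P1(v=0); in:-
At end of tick 5: ['-', 'P4', 'P3', 'P2']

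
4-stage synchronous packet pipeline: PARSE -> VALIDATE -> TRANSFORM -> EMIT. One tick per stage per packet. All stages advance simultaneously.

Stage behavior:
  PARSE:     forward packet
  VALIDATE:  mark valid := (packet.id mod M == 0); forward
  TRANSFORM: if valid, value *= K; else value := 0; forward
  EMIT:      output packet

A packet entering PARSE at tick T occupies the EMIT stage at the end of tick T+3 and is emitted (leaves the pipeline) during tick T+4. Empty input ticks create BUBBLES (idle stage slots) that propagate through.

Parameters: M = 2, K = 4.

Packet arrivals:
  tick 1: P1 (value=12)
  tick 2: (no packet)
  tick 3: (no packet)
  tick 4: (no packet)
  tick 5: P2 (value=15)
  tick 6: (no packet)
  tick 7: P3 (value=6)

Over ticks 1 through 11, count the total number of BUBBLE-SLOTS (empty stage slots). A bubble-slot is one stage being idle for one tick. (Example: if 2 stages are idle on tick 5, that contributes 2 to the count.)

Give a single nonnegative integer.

Answer: 32

Derivation:
Tick 1: [PARSE:P1(v=12,ok=F), VALIDATE:-, TRANSFORM:-, EMIT:-] out:-; bubbles=3
Tick 2: [PARSE:-, VALIDATE:P1(v=12,ok=F), TRANSFORM:-, EMIT:-] out:-; bubbles=3
Tick 3: [PARSE:-, VALIDATE:-, TRANSFORM:P1(v=0,ok=F), EMIT:-] out:-; bubbles=3
Tick 4: [PARSE:-, VALIDATE:-, TRANSFORM:-, EMIT:P1(v=0,ok=F)] out:-; bubbles=3
Tick 5: [PARSE:P2(v=15,ok=F), VALIDATE:-, TRANSFORM:-, EMIT:-] out:P1(v=0); bubbles=3
Tick 6: [PARSE:-, VALIDATE:P2(v=15,ok=T), TRANSFORM:-, EMIT:-] out:-; bubbles=3
Tick 7: [PARSE:P3(v=6,ok=F), VALIDATE:-, TRANSFORM:P2(v=60,ok=T), EMIT:-] out:-; bubbles=2
Tick 8: [PARSE:-, VALIDATE:P3(v=6,ok=F), TRANSFORM:-, EMIT:P2(v=60,ok=T)] out:-; bubbles=2
Tick 9: [PARSE:-, VALIDATE:-, TRANSFORM:P3(v=0,ok=F), EMIT:-] out:P2(v=60); bubbles=3
Tick 10: [PARSE:-, VALIDATE:-, TRANSFORM:-, EMIT:P3(v=0,ok=F)] out:-; bubbles=3
Tick 11: [PARSE:-, VALIDATE:-, TRANSFORM:-, EMIT:-] out:P3(v=0); bubbles=4
Total bubble-slots: 32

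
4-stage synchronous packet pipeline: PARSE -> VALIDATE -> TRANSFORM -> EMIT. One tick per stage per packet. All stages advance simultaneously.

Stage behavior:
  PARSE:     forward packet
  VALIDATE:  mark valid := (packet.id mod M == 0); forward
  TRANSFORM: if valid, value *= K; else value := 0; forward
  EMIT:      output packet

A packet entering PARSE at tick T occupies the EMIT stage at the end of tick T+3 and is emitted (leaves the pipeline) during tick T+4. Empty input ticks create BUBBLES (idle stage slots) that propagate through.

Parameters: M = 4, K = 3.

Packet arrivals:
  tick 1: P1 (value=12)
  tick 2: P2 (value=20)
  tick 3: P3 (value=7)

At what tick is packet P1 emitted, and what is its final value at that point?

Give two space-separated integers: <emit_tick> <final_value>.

Tick 1: [PARSE:P1(v=12,ok=F), VALIDATE:-, TRANSFORM:-, EMIT:-] out:-; in:P1
Tick 2: [PARSE:P2(v=20,ok=F), VALIDATE:P1(v=12,ok=F), TRANSFORM:-, EMIT:-] out:-; in:P2
Tick 3: [PARSE:P3(v=7,ok=F), VALIDATE:P2(v=20,ok=F), TRANSFORM:P1(v=0,ok=F), EMIT:-] out:-; in:P3
Tick 4: [PARSE:-, VALIDATE:P3(v=7,ok=F), TRANSFORM:P2(v=0,ok=F), EMIT:P1(v=0,ok=F)] out:-; in:-
Tick 5: [PARSE:-, VALIDATE:-, TRANSFORM:P3(v=0,ok=F), EMIT:P2(v=0,ok=F)] out:P1(v=0); in:-
Tick 6: [PARSE:-, VALIDATE:-, TRANSFORM:-, EMIT:P3(v=0,ok=F)] out:P2(v=0); in:-
Tick 7: [PARSE:-, VALIDATE:-, TRANSFORM:-, EMIT:-] out:P3(v=0); in:-
P1: arrives tick 1, valid=False (id=1, id%4=1), emit tick 5, final value 0

Answer: 5 0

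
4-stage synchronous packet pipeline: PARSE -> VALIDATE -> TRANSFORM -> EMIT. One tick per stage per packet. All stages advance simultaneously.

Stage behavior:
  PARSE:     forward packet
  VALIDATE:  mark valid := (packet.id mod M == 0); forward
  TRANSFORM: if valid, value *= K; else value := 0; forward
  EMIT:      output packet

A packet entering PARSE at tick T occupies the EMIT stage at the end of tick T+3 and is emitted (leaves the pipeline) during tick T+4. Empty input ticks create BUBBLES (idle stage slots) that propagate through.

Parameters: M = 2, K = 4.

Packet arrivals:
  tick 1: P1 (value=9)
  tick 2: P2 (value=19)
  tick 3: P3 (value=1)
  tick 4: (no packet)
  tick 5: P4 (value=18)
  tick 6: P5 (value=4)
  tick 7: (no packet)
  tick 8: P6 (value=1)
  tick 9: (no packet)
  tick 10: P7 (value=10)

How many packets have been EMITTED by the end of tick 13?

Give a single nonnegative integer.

Answer: 6

Derivation:
Tick 1: [PARSE:P1(v=9,ok=F), VALIDATE:-, TRANSFORM:-, EMIT:-] out:-; in:P1
Tick 2: [PARSE:P2(v=19,ok=F), VALIDATE:P1(v=9,ok=F), TRANSFORM:-, EMIT:-] out:-; in:P2
Tick 3: [PARSE:P3(v=1,ok=F), VALIDATE:P2(v=19,ok=T), TRANSFORM:P1(v=0,ok=F), EMIT:-] out:-; in:P3
Tick 4: [PARSE:-, VALIDATE:P3(v=1,ok=F), TRANSFORM:P2(v=76,ok=T), EMIT:P1(v=0,ok=F)] out:-; in:-
Tick 5: [PARSE:P4(v=18,ok=F), VALIDATE:-, TRANSFORM:P3(v=0,ok=F), EMIT:P2(v=76,ok=T)] out:P1(v=0); in:P4
Tick 6: [PARSE:P5(v=4,ok=F), VALIDATE:P4(v=18,ok=T), TRANSFORM:-, EMIT:P3(v=0,ok=F)] out:P2(v=76); in:P5
Tick 7: [PARSE:-, VALIDATE:P5(v=4,ok=F), TRANSFORM:P4(v=72,ok=T), EMIT:-] out:P3(v=0); in:-
Tick 8: [PARSE:P6(v=1,ok=F), VALIDATE:-, TRANSFORM:P5(v=0,ok=F), EMIT:P4(v=72,ok=T)] out:-; in:P6
Tick 9: [PARSE:-, VALIDATE:P6(v=1,ok=T), TRANSFORM:-, EMIT:P5(v=0,ok=F)] out:P4(v=72); in:-
Tick 10: [PARSE:P7(v=10,ok=F), VALIDATE:-, TRANSFORM:P6(v=4,ok=T), EMIT:-] out:P5(v=0); in:P7
Tick 11: [PARSE:-, VALIDATE:P7(v=10,ok=F), TRANSFORM:-, EMIT:P6(v=4,ok=T)] out:-; in:-
Tick 12: [PARSE:-, VALIDATE:-, TRANSFORM:P7(v=0,ok=F), EMIT:-] out:P6(v=4); in:-
Tick 13: [PARSE:-, VALIDATE:-, TRANSFORM:-, EMIT:P7(v=0,ok=F)] out:-; in:-
Emitted by tick 13: ['P1', 'P2', 'P3', 'P4', 'P5', 'P6']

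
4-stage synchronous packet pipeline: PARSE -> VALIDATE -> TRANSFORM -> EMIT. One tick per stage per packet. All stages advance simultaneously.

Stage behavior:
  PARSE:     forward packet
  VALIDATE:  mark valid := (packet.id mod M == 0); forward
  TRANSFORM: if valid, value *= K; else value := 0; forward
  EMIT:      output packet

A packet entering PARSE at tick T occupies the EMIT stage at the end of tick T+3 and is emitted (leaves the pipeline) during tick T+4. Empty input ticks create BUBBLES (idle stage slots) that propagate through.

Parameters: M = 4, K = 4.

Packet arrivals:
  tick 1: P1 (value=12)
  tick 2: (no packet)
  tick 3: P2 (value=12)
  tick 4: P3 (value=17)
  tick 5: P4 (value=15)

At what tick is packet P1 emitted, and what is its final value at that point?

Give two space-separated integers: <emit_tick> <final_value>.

Tick 1: [PARSE:P1(v=12,ok=F), VALIDATE:-, TRANSFORM:-, EMIT:-] out:-; in:P1
Tick 2: [PARSE:-, VALIDATE:P1(v=12,ok=F), TRANSFORM:-, EMIT:-] out:-; in:-
Tick 3: [PARSE:P2(v=12,ok=F), VALIDATE:-, TRANSFORM:P1(v=0,ok=F), EMIT:-] out:-; in:P2
Tick 4: [PARSE:P3(v=17,ok=F), VALIDATE:P2(v=12,ok=F), TRANSFORM:-, EMIT:P1(v=0,ok=F)] out:-; in:P3
Tick 5: [PARSE:P4(v=15,ok=F), VALIDATE:P3(v=17,ok=F), TRANSFORM:P2(v=0,ok=F), EMIT:-] out:P1(v=0); in:P4
Tick 6: [PARSE:-, VALIDATE:P4(v=15,ok=T), TRANSFORM:P3(v=0,ok=F), EMIT:P2(v=0,ok=F)] out:-; in:-
Tick 7: [PARSE:-, VALIDATE:-, TRANSFORM:P4(v=60,ok=T), EMIT:P3(v=0,ok=F)] out:P2(v=0); in:-
Tick 8: [PARSE:-, VALIDATE:-, TRANSFORM:-, EMIT:P4(v=60,ok=T)] out:P3(v=0); in:-
Tick 9: [PARSE:-, VALIDATE:-, TRANSFORM:-, EMIT:-] out:P4(v=60); in:-
P1: arrives tick 1, valid=False (id=1, id%4=1), emit tick 5, final value 0

Answer: 5 0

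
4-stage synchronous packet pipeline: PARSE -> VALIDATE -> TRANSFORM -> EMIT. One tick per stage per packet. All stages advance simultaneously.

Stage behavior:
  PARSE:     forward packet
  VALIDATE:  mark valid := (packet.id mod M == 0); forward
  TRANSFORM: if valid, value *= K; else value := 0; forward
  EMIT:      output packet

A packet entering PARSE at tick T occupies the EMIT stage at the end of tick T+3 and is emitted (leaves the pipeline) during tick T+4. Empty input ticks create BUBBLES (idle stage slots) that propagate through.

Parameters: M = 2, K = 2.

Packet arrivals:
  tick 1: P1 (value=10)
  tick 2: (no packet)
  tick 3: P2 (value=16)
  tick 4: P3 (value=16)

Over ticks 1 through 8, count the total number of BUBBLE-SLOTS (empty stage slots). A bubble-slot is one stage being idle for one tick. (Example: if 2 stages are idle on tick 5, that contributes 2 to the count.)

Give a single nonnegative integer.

Tick 1: [PARSE:P1(v=10,ok=F), VALIDATE:-, TRANSFORM:-, EMIT:-] out:-; bubbles=3
Tick 2: [PARSE:-, VALIDATE:P1(v=10,ok=F), TRANSFORM:-, EMIT:-] out:-; bubbles=3
Tick 3: [PARSE:P2(v=16,ok=F), VALIDATE:-, TRANSFORM:P1(v=0,ok=F), EMIT:-] out:-; bubbles=2
Tick 4: [PARSE:P3(v=16,ok=F), VALIDATE:P2(v=16,ok=T), TRANSFORM:-, EMIT:P1(v=0,ok=F)] out:-; bubbles=1
Tick 5: [PARSE:-, VALIDATE:P3(v=16,ok=F), TRANSFORM:P2(v=32,ok=T), EMIT:-] out:P1(v=0); bubbles=2
Tick 6: [PARSE:-, VALIDATE:-, TRANSFORM:P3(v=0,ok=F), EMIT:P2(v=32,ok=T)] out:-; bubbles=2
Tick 7: [PARSE:-, VALIDATE:-, TRANSFORM:-, EMIT:P3(v=0,ok=F)] out:P2(v=32); bubbles=3
Tick 8: [PARSE:-, VALIDATE:-, TRANSFORM:-, EMIT:-] out:P3(v=0); bubbles=4
Total bubble-slots: 20

Answer: 20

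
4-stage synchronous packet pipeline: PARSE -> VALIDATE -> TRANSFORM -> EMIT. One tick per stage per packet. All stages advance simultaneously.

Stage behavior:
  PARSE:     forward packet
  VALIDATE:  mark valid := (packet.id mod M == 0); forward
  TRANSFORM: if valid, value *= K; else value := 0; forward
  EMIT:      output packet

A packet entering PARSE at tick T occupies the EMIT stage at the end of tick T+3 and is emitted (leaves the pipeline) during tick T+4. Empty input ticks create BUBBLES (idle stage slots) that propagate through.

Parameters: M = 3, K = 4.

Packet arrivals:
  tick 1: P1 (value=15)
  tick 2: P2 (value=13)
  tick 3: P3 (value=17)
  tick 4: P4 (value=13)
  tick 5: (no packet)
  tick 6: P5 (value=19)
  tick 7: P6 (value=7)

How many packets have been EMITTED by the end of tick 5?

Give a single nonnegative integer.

Tick 1: [PARSE:P1(v=15,ok=F), VALIDATE:-, TRANSFORM:-, EMIT:-] out:-; in:P1
Tick 2: [PARSE:P2(v=13,ok=F), VALIDATE:P1(v=15,ok=F), TRANSFORM:-, EMIT:-] out:-; in:P2
Tick 3: [PARSE:P3(v=17,ok=F), VALIDATE:P2(v=13,ok=F), TRANSFORM:P1(v=0,ok=F), EMIT:-] out:-; in:P3
Tick 4: [PARSE:P4(v=13,ok=F), VALIDATE:P3(v=17,ok=T), TRANSFORM:P2(v=0,ok=F), EMIT:P1(v=0,ok=F)] out:-; in:P4
Tick 5: [PARSE:-, VALIDATE:P4(v=13,ok=F), TRANSFORM:P3(v=68,ok=T), EMIT:P2(v=0,ok=F)] out:P1(v=0); in:-
Emitted by tick 5: ['P1']

Answer: 1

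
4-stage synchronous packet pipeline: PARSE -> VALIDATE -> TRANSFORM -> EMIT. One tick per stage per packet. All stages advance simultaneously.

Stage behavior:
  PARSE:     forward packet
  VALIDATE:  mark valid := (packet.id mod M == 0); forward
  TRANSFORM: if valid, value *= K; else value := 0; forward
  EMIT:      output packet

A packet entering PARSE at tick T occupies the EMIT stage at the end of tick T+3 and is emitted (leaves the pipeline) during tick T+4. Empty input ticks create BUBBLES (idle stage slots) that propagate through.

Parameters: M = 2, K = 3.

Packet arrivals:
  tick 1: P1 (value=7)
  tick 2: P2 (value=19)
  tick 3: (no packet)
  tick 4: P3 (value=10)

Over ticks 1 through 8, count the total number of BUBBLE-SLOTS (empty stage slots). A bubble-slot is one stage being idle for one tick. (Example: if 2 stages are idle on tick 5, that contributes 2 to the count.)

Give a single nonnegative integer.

Tick 1: [PARSE:P1(v=7,ok=F), VALIDATE:-, TRANSFORM:-, EMIT:-] out:-; bubbles=3
Tick 2: [PARSE:P2(v=19,ok=F), VALIDATE:P1(v=7,ok=F), TRANSFORM:-, EMIT:-] out:-; bubbles=2
Tick 3: [PARSE:-, VALIDATE:P2(v=19,ok=T), TRANSFORM:P1(v=0,ok=F), EMIT:-] out:-; bubbles=2
Tick 4: [PARSE:P3(v=10,ok=F), VALIDATE:-, TRANSFORM:P2(v=57,ok=T), EMIT:P1(v=0,ok=F)] out:-; bubbles=1
Tick 5: [PARSE:-, VALIDATE:P3(v=10,ok=F), TRANSFORM:-, EMIT:P2(v=57,ok=T)] out:P1(v=0); bubbles=2
Tick 6: [PARSE:-, VALIDATE:-, TRANSFORM:P3(v=0,ok=F), EMIT:-] out:P2(v=57); bubbles=3
Tick 7: [PARSE:-, VALIDATE:-, TRANSFORM:-, EMIT:P3(v=0,ok=F)] out:-; bubbles=3
Tick 8: [PARSE:-, VALIDATE:-, TRANSFORM:-, EMIT:-] out:P3(v=0); bubbles=4
Total bubble-slots: 20

Answer: 20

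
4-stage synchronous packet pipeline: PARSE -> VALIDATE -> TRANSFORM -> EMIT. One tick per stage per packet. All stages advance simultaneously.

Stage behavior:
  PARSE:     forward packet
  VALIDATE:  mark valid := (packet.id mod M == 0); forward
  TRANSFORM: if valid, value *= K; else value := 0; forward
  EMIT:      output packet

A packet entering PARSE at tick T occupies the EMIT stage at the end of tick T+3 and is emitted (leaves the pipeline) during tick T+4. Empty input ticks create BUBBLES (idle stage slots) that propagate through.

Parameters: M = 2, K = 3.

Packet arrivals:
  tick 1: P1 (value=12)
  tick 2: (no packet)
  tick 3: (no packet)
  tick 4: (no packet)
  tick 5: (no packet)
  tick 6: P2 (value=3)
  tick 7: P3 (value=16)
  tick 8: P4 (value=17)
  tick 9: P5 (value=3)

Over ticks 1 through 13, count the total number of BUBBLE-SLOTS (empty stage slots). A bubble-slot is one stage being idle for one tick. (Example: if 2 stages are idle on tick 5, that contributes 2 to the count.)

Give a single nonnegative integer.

Tick 1: [PARSE:P1(v=12,ok=F), VALIDATE:-, TRANSFORM:-, EMIT:-] out:-; bubbles=3
Tick 2: [PARSE:-, VALIDATE:P1(v=12,ok=F), TRANSFORM:-, EMIT:-] out:-; bubbles=3
Tick 3: [PARSE:-, VALIDATE:-, TRANSFORM:P1(v=0,ok=F), EMIT:-] out:-; bubbles=3
Tick 4: [PARSE:-, VALIDATE:-, TRANSFORM:-, EMIT:P1(v=0,ok=F)] out:-; bubbles=3
Tick 5: [PARSE:-, VALIDATE:-, TRANSFORM:-, EMIT:-] out:P1(v=0); bubbles=4
Tick 6: [PARSE:P2(v=3,ok=F), VALIDATE:-, TRANSFORM:-, EMIT:-] out:-; bubbles=3
Tick 7: [PARSE:P3(v=16,ok=F), VALIDATE:P2(v=3,ok=T), TRANSFORM:-, EMIT:-] out:-; bubbles=2
Tick 8: [PARSE:P4(v=17,ok=F), VALIDATE:P3(v=16,ok=F), TRANSFORM:P2(v=9,ok=T), EMIT:-] out:-; bubbles=1
Tick 9: [PARSE:P5(v=3,ok=F), VALIDATE:P4(v=17,ok=T), TRANSFORM:P3(v=0,ok=F), EMIT:P2(v=9,ok=T)] out:-; bubbles=0
Tick 10: [PARSE:-, VALIDATE:P5(v=3,ok=F), TRANSFORM:P4(v=51,ok=T), EMIT:P3(v=0,ok=F)] out:P2(v=9); bubbles=1
Tick 11: [PARSE:-, VALIDATE:-, TRANSFORM:P5(v=0,ok=F), EMIT:P4(v=51,ok=T)] out:P3(v=0); bubbles=2
Tick 12: [PARSE:-, VALIDATE:-, TRANSFORM:-, EMIT:P5(v=0,ok=F)] out:P4(v=51); bubbles=3
Tick 13: [PARSE:-, VALIDATE:-, TRANSFORM:-, EMIT:-] out:P5(v=0); bubbles=4
Total bubble-slots: 32

Answer: 32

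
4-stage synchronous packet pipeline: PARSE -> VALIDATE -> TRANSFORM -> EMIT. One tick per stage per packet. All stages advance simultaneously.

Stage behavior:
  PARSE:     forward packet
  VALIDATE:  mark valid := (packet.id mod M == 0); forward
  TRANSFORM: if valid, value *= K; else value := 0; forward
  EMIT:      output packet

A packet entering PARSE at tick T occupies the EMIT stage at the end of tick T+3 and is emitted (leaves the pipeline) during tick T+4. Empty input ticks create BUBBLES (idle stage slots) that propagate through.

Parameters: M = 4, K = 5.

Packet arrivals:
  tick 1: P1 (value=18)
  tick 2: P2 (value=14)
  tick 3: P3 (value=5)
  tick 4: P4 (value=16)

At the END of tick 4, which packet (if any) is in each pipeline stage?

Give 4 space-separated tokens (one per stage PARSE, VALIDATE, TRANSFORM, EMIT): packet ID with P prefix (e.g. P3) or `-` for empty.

Answer: P4 P3 P2 P1

Derivation:
Tick 1: [PARSE:P1(v=18,ok=F), VALIDATE:-, TRANSFORM:-, EMIT:-] out:-; in:P1
Tick 2: [PARSE:P2(v=14,ok=F), VALIDATE:P1(v=18,ok=F), TRANSFORM:-, EMIT:-] out:-; in:P2
Tick 3: [PARSE:P3(v=5,ok=F), VALIDATE:P2(v=14,ok=F), TRANSFORM:P1(v=0,ok=F), EMIT:-] out:-; in:P3
Tick 4: [PARSE:P4(v=16,ok=F), VALIDATE:P3(v=5,ok=F), TRANSFORM:P2(v=0,ok=F), EMIT:P1(v=0,ok=F)] out:-; in:P4
At end of tick 4: ['P4', 'P3', 'P2', 'P1']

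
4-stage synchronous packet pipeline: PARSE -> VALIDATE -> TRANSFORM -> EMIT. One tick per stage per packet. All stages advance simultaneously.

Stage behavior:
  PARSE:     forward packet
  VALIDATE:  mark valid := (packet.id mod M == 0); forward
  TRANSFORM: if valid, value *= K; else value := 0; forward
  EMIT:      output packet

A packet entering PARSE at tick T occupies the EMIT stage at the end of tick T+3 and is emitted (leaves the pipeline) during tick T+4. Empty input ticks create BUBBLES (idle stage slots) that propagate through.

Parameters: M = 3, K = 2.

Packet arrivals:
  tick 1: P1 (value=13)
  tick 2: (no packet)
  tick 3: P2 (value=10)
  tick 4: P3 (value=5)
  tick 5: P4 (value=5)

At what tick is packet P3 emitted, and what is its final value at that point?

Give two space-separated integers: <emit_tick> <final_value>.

Answer: 8 10

Derivation:
Tick 1: [PARSE:P1(v=13,ok=F), VALIDATE:-, TRANSFORM:-, EMIT:-] out:-; in:P1
Tick 2: [PARSE:-, VALIDATE:P1(v=13,ok=F), TRANSFORM:-, EMIT:-] out:-; in:-
Tick 3: [PARSE:P2(v=10,ok=F), VALIDATE:-, TRANSFORM:P1(v=0,ok=F), EMIT:-] out:-; in:P2
Tick 4: [PARSE:P3(v=5,ok=F), VALIDATE:P2(v=10,ok=F), TRANSFORM:-, EMIT:P1(v=0,ok=F)] out:-; in:P3
Tick 5: [PARSE:P4(v=5,ok=F), VALIDATE:P3(v=5,ok=T), TRANSFORM:P2(v=0,ok=F), EMIT:-] out:P1(v=0); in:P4
Tick 6: [PARSE:-, VALIDATE:P4(v=5,ok=F), TRANSFORM:P3(v=10,ok=T), EMIT:P2(v=0,ok=F)] out:-; in:-
Tick 7: [PARSE:-, VALIDATE:-, TRANSFORM:P4(v=0,ok=F), EMIT:P3(v=10,ok=T)] out:P2(v=0); in:-
Tick 8: [PARSE:-, VALIDATE:-, TRANSFORM:-, EMIT:P4(v=0,ok=F)] out:P3(v=10); in:-
Tick 9: [PARSE:-, VALIDATE:-, TRANSFORM:-, EMIT:-] out:P4(v=0); in:-
P3: arrives tick 4, valid=True (id=3, id%3=0), emit tick 8, final value 10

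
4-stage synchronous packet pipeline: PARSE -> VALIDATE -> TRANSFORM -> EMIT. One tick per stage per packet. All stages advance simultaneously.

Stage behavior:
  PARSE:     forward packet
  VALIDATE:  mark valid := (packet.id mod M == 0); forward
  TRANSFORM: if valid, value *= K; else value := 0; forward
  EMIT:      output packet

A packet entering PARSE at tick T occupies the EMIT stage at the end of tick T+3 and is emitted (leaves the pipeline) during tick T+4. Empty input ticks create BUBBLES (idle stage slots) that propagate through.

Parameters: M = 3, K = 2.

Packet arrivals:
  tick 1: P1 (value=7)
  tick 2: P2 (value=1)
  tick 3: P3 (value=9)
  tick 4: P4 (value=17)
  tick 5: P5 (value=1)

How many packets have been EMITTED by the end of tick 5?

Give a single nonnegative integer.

Tick 1: [PARSE:P1(v=7,ok=F), VALIDATE:-, TRANSFORM:-, EMIT:-] out:-; in:P1
Tick 2: [PARSE:P2(v=1,ok=F), VALIDATE:P1(v=7,ok=F), TRANSFORM:-, EMIT:-] out:-; in:P2
Tick 3: [PARSE:P3(v=9,ok=F), VALIDATE:P2(v=1,ok=F), TRANSFORM:P1(v=0,ok=F), EMIT:-] out:-; in:P3
Tick 4: [PARSE:P4(v=17,ok=F), VALIDATE:P3(v=9,ok=T), TRANSFORM:P2(v=0,ok=F), EMIT:P1(v=0,ok=F)] out:-; in:P4
Tick 5: [PARSE:P5(v=1,ok=F), VALIDATE:P4(v=17,ok=F), TRANSFORM:P3(v=18,ok=T), EMIT:P2(v=0,ok=F)] out:P1(v=0); in:P5
Emitted by tick 5: ['P1']

Answer: 1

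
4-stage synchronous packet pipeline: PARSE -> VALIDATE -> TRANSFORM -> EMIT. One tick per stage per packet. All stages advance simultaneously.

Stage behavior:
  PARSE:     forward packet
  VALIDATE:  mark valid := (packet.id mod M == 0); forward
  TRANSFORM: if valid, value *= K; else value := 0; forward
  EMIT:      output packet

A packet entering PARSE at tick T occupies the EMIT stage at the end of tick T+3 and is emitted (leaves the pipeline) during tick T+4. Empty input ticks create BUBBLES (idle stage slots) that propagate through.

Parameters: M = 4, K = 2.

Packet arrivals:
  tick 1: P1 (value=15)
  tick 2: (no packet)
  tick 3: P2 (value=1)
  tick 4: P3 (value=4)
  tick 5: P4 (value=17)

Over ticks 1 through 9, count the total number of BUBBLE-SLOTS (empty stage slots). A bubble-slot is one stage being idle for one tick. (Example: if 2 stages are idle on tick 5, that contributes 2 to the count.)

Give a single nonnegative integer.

Tick 1: [PARSE:P1(v=15,ok=F), VALIDATE:-, TRANSFORM:-, EMIT:-] out:-; bubbles=3
Tick 2: [PARSE:-, VALIDATE:P1(v=15,ok=F), TRANSFORM:-, EMIT:-] out:-; bubbles=3
Tick 3: [PARSE:P2(v=1,ok=F), VALIDATE:-, TRANSFORM:P1(v=0,ok=F), EMIT:-] out:-; bubbles=2
Tick 4: [PARSE:P3(v=4,ok=F), VALIDATE:P2(v=1,ok=F), TRANSFORM:-, EMIT:P1(v=0,ok=F)] out:-; bubbles=1
Tick 5: [PARSE:P4(v=17,ok=F), VALIDATE:P3(v=4,ok=F), TRANSFORM:P2(v=0,ok=F), EMIT:-] out:P1(v=0); bubbles=1
Tick 6: [PARSE:-, VALIDATE:P4(v=17,ok=T), TRANSFORM:P3(v=0,ok=F), EMIT:P2(v=0,ok=F)] out:-; bubbles=1
Tick 7: [PARSE:-, VALIDATE:-, TRANSFORM:P4(v=34,ok=T), EMIT:P3(v=0,ok=F)] out:P2(v=0); bubbles=2
Tick 8: [PARSE:-, VALIDATE:-, TRANSFORM:-, EMIT:P4(v=34,ok=T)] out:P3(v=0); bubbles=3
Tick 9: [PARSE:-, VALIDATE:-, TRANSFORM:-, EMIT:-] out:P4(v=34); bubbles=4
Total bubble-slots: 20

Answer: 20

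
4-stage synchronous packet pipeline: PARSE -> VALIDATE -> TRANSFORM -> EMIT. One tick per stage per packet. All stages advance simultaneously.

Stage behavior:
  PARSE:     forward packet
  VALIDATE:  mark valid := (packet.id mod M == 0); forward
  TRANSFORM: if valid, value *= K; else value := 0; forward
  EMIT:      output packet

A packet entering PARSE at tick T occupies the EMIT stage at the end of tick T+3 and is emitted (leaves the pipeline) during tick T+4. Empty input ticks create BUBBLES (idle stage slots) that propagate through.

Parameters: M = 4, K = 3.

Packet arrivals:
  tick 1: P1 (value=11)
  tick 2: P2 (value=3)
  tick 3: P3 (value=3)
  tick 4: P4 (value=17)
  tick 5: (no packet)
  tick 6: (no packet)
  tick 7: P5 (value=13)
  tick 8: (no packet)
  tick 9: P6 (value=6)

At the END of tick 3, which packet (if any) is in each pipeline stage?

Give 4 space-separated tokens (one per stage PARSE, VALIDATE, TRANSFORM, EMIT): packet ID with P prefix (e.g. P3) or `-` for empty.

Tick 1: [PARSE:P1(v=11,ok=F), VALIDATE:-, TRANSFORM:-, EMIT:-] out:-; in:P1
Tick 2: [PARSE:P2(v=3,ok=F), VALIDATE:P1(v=11,ok=F), TRANSFORM:-, EMIT:-] out:-; in:P2
Tick 3: [PARSE:P3(v=3,ok=F), VALIDATE:P2(v=3,ok=F), TRANSFORM:P1(v=0,ok=F), EMIT:-] out:-; in:P3
At end of tick 3: ['P3', 'P2', 'P1', '-']

Answer: P3 P2 P1 -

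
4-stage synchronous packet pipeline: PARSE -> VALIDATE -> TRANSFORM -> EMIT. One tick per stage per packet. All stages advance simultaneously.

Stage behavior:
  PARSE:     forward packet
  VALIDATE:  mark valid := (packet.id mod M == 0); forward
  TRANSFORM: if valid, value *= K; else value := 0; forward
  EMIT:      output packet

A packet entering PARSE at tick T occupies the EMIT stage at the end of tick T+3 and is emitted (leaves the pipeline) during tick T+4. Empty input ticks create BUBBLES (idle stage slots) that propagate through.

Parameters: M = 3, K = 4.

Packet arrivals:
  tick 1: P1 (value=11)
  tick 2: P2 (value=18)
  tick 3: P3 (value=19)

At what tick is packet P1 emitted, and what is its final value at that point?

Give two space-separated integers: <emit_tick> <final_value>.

Answer: 5 0

Derivation:
Tick 1: [PARSE:P1(v=11,ok=F), VALIDATE:-, TRANSFORM:-, EMIT:-] out:-; in:P1
Tick 2: [PARSE:P2(v=18,ok=F), VALIDATE:P1(v=11,ok=F), TRANSFORM:-, EMIT:-] out:-; in:P2
Tick 3: [PARSE:P3(v=19,ok=F), VALIDATE:P2(v=18,ok=F), TRANSFORM:P1(v=0,ok=F), EMIT:-] out:-; in:P3
Tick 4: [PARSE:-, VALIDATE:P3(v=19,ok=T), TRANSFORM:P2(v=0,ok=F), EMIT:P1(v=0,ok=F)] out:-; in:-
Tick 5: [PARSE:-, VALIDATE:-, TRANSFORM:P3(v=76,ok=T), EMIT:P2(v=0,ok=F)] out:P1(v=0); in:-
Tick 6: [PARSE:-, VALIDATE:-, TRANSFORM:-, EMIT:P3(v=76,ok=T)] out:P2(v=0); in:-
Tick 7: [PARSE:-, VALIDATE:-, TRANSFORM:-, EMIT:-] out:P3(v=76); in:-
P1: arrives tick 1, valid=False (id=1, id%3=1), emit tick 5, final value 0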